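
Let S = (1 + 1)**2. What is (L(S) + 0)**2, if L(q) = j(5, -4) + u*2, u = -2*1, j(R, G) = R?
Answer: 1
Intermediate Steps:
S = 4 (S = 2**2 = 4)
u = -2
L(q) = 1 (L(q) = 5 - 2*2 = 5 - 4 = 1)
(L(S) + 0)**2 = (1 + 0)**2 = 1**2 = 1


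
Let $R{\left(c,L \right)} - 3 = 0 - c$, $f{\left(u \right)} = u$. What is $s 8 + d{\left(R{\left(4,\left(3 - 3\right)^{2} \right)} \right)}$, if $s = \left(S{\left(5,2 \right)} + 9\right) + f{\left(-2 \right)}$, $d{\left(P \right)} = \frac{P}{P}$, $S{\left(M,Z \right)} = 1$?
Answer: $65$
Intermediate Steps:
$R{\left(c,L \right)} = 3 - c$ ($R{\left(c,L \right)} = 3 + \left(0 - c\right) = 3 - c$)
$d{\left(P \right)} = 1$
$s = 8$ ($s = \left(1 + 9\right) - 2 = 10 - 2 = 8$)
$s 8 + d{\left(R{\left(4,\left(3 - 3\right)^{2} \right)} \right)} = 8 \cdot 8 + 1 = 64 + 1 = 65$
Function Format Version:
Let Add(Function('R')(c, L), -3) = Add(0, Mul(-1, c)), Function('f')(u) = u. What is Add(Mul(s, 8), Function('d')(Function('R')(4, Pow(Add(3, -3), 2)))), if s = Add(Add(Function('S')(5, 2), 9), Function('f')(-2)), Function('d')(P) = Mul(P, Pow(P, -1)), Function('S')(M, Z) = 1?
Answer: 65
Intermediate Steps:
Function('R')(c, L) = Add(3, Mul(-1, c)) (Function('R')(c, L) = Add(3, Add(0, Mul(-1, c))) = Add(3, Mul(-1, c)))
Function('d')(P) = 1
s = 8 (s = Add(Add(1, 9), -2) = Add(10, -2) = 8)
Add(Mul(s, 8), Function('d')(Function('R')(4, Pow(Add(3, -3), 2)))) = Add(Mul(8, 8), 1) = Add(64, 1) = 65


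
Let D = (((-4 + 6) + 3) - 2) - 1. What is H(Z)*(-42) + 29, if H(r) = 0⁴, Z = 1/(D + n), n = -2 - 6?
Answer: 29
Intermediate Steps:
D = 2 (D = ((2 + 3) - 2) - 1 = (5 - 2) - 1 = 3 - 1 = 2)
n = -8
Z = -⅙ (Z = 1/(2 - 8) = 1/(-6) = -⅙ ≈ -0.16667)
H(r) = 0
H(Z)*(-42) + 29 = 0*(-42) + 29 = 0 + 29 = 29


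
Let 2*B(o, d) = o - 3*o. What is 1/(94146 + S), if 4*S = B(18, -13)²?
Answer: 1/94227 ≈ 1.0613e-5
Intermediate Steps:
B(o, d) = -o (B(o, d) = (o - 3*o)/2 = (-2*o)/2 = -o)
S = 81 (S = (-1*18)²/4 = (¼)*(-18)² = (¼)*324 = 81)
1/(94146 + S) = 1/(94146 + 81) = 1/94227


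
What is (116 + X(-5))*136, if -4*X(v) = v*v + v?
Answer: 15096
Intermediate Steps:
X(v) = -v/4 - v**2/4 (X(v) = -(v*v + v)/4 = -(v**2 + v)/4 = -(v + v**2)/4 = -v/4 - v**2/4)
(116 + X(-5))*136 = (116 - 1/4*(-5)*(1 - 5))*136 = (116 - 1/4*(-5)*(-4))*136 = (116 - 5)*136 = 111*136 = 15096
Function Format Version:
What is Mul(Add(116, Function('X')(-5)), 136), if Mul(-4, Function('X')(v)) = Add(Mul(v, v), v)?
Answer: 15096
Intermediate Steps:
Function('X')(v) = Add(Mul(Rational(-1, 4), v), Mul(Rational(-1, 4), Pow(v, 2))) (Function('X')(v) = Mul(Rational(-1, 4), Add(Mul(v, v), v)) = Mul(Rational(-1, 4), Add(Pow(v, 2), v)) = Mul(Rational(-1, 4), Add(v, Pow(v, 2))) = Add(Mul(Rational(-1, 4), v), Mul(Rational(-1, 4), Pow(v, 2))))
Mul(Add(116, Function('X')(-5)), 136) = Mul(Add(116, Mul(Rational(-1, 4), -5, Add(1, -5))), 136) = Mul(Add(116, Mul(Rational(-1, 4), -5, -4)), 136) = Mul(Add(116, -5), 136) = Mul(111, 136) = 15096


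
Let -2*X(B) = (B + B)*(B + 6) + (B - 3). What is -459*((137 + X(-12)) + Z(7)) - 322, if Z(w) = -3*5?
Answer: -53429/2 ≈ -26715.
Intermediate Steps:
Z(w) = -15
X(B) = 3/2 - B/2 - B*(6 + B) (X(B) = -((B + B)*(B + 6) + (B - 3))/2 = -((2*B)*(6 + B) + (-3 + B))/2 = -(2*B*(6 + B) + (-3 + B))/2 = -(-3 + B + 2*B*(6 + B))/2 = 3/2 - B/2 - B*(6 + B))
-459*((137 + X(-12)) + Z(7)) - 322 = -459*((137 + (3/2 - 1*(-12)**2 - 13/2*(-12))) - 15) - 322 = -459*((137 + (3/2 - 1*144 + 78)) - 15) - 322 = -459*((137 + (3/2 - 144 + 78)) - 15) - 322 = -459*((137 - 129/2) - 15) - 322 = -459*(145/2 - 15) - 322 = -459*115/2 - 322 = -52785/2 - 322 = -53429/2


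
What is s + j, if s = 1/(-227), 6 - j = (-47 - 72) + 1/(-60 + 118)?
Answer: 1645465/13166 ≈ 124.98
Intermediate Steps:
j = 7249/58 (j = 6 - ((-47 - 72) + 1/(-60 + 118)) = 6 - (-119 + 1/58) = 6 - 1*(-6901/58) = 6 + 6901/58 = 7249/58 ≈ 124.98)
s = -1/227 ≈ -0.0044053
s + j = -1/227 + 7249/58 = 1645465/13166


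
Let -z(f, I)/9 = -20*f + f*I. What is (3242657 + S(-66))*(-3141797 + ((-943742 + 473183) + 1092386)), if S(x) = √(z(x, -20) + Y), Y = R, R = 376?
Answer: -8171398360290 - 5039940*I*√5846 ≈ -8.1714e+12 - 3.8535e+8*I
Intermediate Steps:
Y = 376
z(f, I) = 180*f - 9*I*f (z(f, I) = -9*(-20*f + f*I) = -9*(-20*f + I*f) = 180*f - 9*I*f)
S(x) = √(376 + 360*x) (S(x) = √(9*x*(20 - 1*(-20)) + 376) = √(9*x*(20 + 20) + 376) = √(9*x*40 + 376) = √(360*x + 376) = √(376 + 360*x))
(3242657 + S(-66))*(-3141797 + ((-943742 + 473183) + 1092386)) = (3242657 + 2*√(94 + 90*(-66)))*(-3141797 + ((-943742 + 473183) + 1092386)) = (3242657 + 2*√(94 - 5940))*(-3141797 + (-470559 + 1092386)) = (3242657 + 2*√(-5846))*(-3141797 + 621827) = (3242657 + 2*(I*√5846))*(-2519970) = (3242657 + 2*I*√5846)*(-2519970) = -8171398360290 - 5039940*I*√5846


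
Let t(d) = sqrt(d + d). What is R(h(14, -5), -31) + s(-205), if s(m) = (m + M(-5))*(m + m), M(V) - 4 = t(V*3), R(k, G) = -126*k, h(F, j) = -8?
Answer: 83418 - 410*I*sqrt(30) ≈ 83418.0 - 2245.7*I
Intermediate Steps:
t(d) = sqrt(2)*sqrt(d) (t(d) = sqrt(2*d) = sqrt(2)*sqrt(d))
M(V) = 4 + sqrt(6)*sqrt(V) (M(V) = 4 + sqrt(2)*sqrt(V*3) = 4 + sqrt(2)*sqrt(3*V) = 4 + sqrt(2)*(sqrt(3)*sqrt(V)) = 4 + sqrt(6)*sqrt(V))
s(m) = 2*m*(4 + m + I*sqrt(30)) (s(m) = (m + (4 + sqrt(6)*sqrt(-5)))*(m + m) = (m + (4 + sqrt(6)*(I*sqrt(5))))*(2*m) = (m + (4 + I*sqrt(30)))*(2*m) = (4 + m + I*sqrt(30))*(2*m) = 2*m*(4 + m + I*sqrt(30)))
R(h(14, -5), -31) + s(-205) = -126*(-8) + 2*(-205)*(4 - 205 + I*sqrt(30)) = 1008 + 2*(-205)*(-201 + I*sqrt(30)) = 1008 + (82410 - 410*I*sqrt(30)) = 83418 - 410*I*sqrt(30)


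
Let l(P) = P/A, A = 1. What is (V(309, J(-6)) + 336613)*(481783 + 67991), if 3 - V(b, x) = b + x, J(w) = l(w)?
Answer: 184896143262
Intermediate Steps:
l(P) = P (l(P) = P/1 = P*1 = P)
J(w) = w
V(b, x) = 3 - b - x (V(b, x) = 3 - (b + x) = 3 + (-b - x) = 3 - b - x)
(V(309, J(-6)) + 336613)*(481783 + 67991) = ((3 - 1*309 - 1*(-6)) + 336613)*(481783 + 67991) = ((3 - 309 + 6) + 336613)*549774 = (-300 + 336613)*549774 = 336313*549774 = 184896143262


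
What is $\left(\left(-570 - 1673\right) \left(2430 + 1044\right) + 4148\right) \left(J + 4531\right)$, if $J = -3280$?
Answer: $-9742830534$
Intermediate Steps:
$\left(\left(-570 - 1673\right) \left(2430 + 1044\right) + 4148\right) \left(J + 4531\right) = \left(\left(-570 - 1673\right) \left(2430 + 1044\right) + 4148\right) \left(-3280 + 4531\right) = \left(\left(-2243\right) 3474 + 4148\right) 1251 = \left(-7792182 + 4148\right) 1251 = \left(-7788034\right) 1251 = -9742830534$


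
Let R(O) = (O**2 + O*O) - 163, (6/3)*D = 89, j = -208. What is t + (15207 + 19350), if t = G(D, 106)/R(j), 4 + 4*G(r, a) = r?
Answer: 23876122521/690920 ≈ 34557.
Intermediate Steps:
D = 89/2 (D = (1/2)*89 = 89/2 ≈ 44.500)
G(r, a) = -1 + r/4
R(O) = -163 + 2*O**2 (R(O) = (O**2 + O**2) - 163 = 2*O**2 - 163 = -163 + 2*O**2)
t = 81/690920 (t = (-1 + (1/4)*(89/2))/(-163 + 2*(-208)**2) = (-1 + 89/8)/(-163 + 2*43264) = 81/(8*(-163 + 86528)) = (81/8)/86365 = (81/8)*(1/86365) = 81/690920 ≈ 0.00011724)
t + (15207 + 19350) = 81/690920 + (15207 + 19350) = 81/690920 + 34557 = 23876122521/690920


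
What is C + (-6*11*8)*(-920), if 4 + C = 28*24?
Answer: 486428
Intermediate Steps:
C = 668 (C = -4 + 28*24 = -4 + 672 = 668)
C + (-6*11*8)*(-920) = 668 + (-6*11*8)*(-920) = 668 - 66*8*(-920) = 668 - 528*(-920) = 668 + 485760 = 486428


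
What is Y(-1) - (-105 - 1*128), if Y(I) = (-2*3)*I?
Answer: 239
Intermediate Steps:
Y(I) = -6*I
Y(-1) - (-105 - 1*128) = -6*(-1) - (-105 - 1*128) = 6 - (-105 - 128) = 6 - 1*(-233) = 6 + 233 = 239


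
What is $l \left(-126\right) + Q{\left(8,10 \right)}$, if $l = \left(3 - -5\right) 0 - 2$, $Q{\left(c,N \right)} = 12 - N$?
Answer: $254$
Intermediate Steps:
$l = -2$ ($l = \left(3 + 5\right) 0 - 2 = 8 \cdot 0 - 2 = 0 - 2 = -2$)
$l \left(-126\right) + Q{\left(8,10 \right)} = \left(-2\right) \left(-126\right) + \left(12 - 10\right) = 252 + \left(12 - 10\right) = 252 + 2 = 254$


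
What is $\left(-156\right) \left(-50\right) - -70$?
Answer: $7870$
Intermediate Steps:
$\left(-156\right) \left(-50\right) - -70 = 7800 + 70 = 7870$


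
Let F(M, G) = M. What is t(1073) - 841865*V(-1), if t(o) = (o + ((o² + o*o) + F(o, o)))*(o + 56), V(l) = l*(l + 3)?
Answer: 2603807446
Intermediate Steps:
V(l) = l*(3 + l)
t(o) = (56 + o)*(2*o + 2*o²) (t(o) = (o + ((o² + o*o) + o))*(o + 56) = (o + ((o² + o²) + o))*(56 + o) = (o + (2*o² + o))*(56 + o) = (o + (o + 2*o²))*(56 + o) = (2*o + 2*o²)*(56 + o) = (56 + o)*(2*o + 2*o²))
t(1073) - 841865*V(-1) = 2*1073*(56 + 1073² + 57*1073) - (-841865)*(3 - 1) = 2*1073*(56 + 1151329 + 61161) - (-841865)*2 = 2*1073*1212546 - 841865*(-2) = 2602123716 + 1683730 = 2603807446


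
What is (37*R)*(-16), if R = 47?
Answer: -27824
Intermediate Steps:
(37*R)*(-16) = (37*47)*(-16) = 1739*(-16) = -27824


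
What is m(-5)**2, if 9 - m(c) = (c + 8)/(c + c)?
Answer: 8649/100 ≈ 86.490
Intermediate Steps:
m(c) = 9 - (8 + c)/(2*c) (m(c) = 9 - (c + 8)/(c + c) = 9 - (8 + c)/(2*c))
m(-5)**2 = (17/2 - 4/(-5))**2 = (17/2 - 4*(-1/5))**2 = (17/2 + 4/5)**2 = (93/10)**2 = 8649/100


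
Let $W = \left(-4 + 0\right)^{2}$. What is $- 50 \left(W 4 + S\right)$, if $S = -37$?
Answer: $-1350$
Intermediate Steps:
$W = 16$ ($W = \left(-4\right)^{2} = 16$)
$- 50 \left(W 4 + S\right) = - 50 \left(16 \cdot 4 - 37\right) = - 50 \left(64 - 37\right) = \left(-50\right) 27 = -1350$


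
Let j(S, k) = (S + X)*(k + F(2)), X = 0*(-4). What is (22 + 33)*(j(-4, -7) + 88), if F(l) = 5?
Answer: 5280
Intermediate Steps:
X = 0
j(S, k) = S*(5 + k) (j(S, k) = (S + 0)*(k + 5) = S*(5 + k))
(22 + 33)*(j(-4, -7) + 88) = (22 + 33)*(-4*(5 - 7) + 88) = 55*(-4*(-2) + 88) = 55*(8 + 88) = 55*96 = 5280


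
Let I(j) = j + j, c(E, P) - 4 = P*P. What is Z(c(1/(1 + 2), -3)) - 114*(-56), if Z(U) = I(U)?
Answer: 6410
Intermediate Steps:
c(E, P) = 4 + P² (c(E, P) = 4 + P*P = 4 + P²)
I(j) = 2*j
Z(U) = 2*U
Z(c(1/(1 + 2), -3)) - 114*(-56) = 2*(4 + (-3)²) - 114*(-56) = 2*(4 + 9) + 6384 = 2*13 + 6384 = 26 + 6384 = 6410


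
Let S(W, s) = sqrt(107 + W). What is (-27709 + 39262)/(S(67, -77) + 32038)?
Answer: 185067507/513216635 - 11553*sqrt(174)/1026433270 ≈ 0.36045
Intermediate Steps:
(-27709 + 39262)/(S(67, -77) + 32038) = (-27709 + 39262)/(sqrt(107 + 67) + 32038) = 11553/(sqrt(174) + 32038) = 11553/(32038 + sqrt(174))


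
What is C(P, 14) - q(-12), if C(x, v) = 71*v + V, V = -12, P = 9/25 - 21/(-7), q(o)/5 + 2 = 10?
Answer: 942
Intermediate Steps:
q(o) = 40 (q(o) = -10 + 5*10 = -10 + 50 = 40)
P = 84/25 (P = 9*(1/25) - 21*(-1/7) = 9/25 + 3 = 84/25 ≈ 3.3600)
C(x, v) = -12 + 71*v (C(x, v) = 71*v - 12 = -12 + 71*v)
C(P, 14) - q(-12) = (-12 + 71*14) - 1*40 = (-12 + 994) - 40 = 982 - 40 = 942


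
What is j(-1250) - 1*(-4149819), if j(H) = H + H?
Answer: 4147319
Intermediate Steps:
j(H) = 2*H
j(-1250) - 1*(-4149819) = 2*(-1250) - 1*(-4149819) = -2500 + 4149819 = 4147319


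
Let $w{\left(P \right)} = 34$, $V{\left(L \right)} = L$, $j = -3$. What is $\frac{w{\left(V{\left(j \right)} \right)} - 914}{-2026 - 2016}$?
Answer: $\frac{440}{2021} \approx 0.21771$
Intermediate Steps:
$\frac{w{\left(V{\left(j \right)} \right)} - 914}{-2026 - 2016} = \frac{34 - 914}{-2026 - 2016} = - \frac{880}{-4042} = \left(-880\right) \left(- \frac{1}{4042}\right) = \frac{440}{2021}$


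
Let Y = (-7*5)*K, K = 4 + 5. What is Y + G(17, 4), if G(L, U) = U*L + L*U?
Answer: -179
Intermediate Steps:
G(L, U) = 2*L*U (G(L, U) = L*U + L*U = 2*L*U)
K = 9
Y = -315 (Y = -7*5*9 = -35*9 = -315)
Y + G(17, 4) = -315 + 2*17*4 = -315 + 136 = -179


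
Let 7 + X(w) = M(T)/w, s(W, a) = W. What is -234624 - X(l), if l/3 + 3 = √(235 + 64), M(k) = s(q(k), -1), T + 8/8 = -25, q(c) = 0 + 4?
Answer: -34019467/145 - 2*√299/435 ≈ -2.3462e+5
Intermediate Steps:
q(c) = 4
T = -26 (T = -1 - 25 = -26)
M(k) = 4
l = -9 + 3*√299 (l = -9 + 3*√(235 + 64) = -9 + 3*√299 ≈ 42.875)
X(w) = -7 + 4/w
-234624 - X(l) = -234624 - (-7 + 4/(-9 + 3*√299)) = -234624 + (7 - 4/(-9 + 3*√299)) = -234617 - 4/(-9 + 3*√299)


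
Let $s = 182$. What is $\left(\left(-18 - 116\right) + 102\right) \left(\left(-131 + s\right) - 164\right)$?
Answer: $3616$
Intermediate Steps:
$\left(\left(-18 - 116\right) + 102\right) \left(\left(-131 + s\right) - 164\right) = \left(\left(-18 - 116\right) + 102\right) \left(\left(-131 + 182\right) - 164\right) = \left(-134 + 102\right) \left(51 - 164\right) = \left(-32\right) \left(-113\right) = 3616$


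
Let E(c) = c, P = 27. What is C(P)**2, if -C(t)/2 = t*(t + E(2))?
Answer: 2452356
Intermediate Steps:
C(t) = -2*t*(2 + t) (C(t) = -2*t*(t + 2) = -2*t*(2 + t))
C(P)**2 = (-2*27*(2 + 27))**2 = (-2*27*29)**2 = (-1566)**2 = 2452356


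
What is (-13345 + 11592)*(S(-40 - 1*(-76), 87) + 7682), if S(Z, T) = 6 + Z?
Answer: -13540172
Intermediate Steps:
(-13345 + 11592)*(S(-40 - 1*(-76), 87) + 7682) = (-13345 + 11592)*((6 + (-40 - 1*(-76))) + 7682) = -1753*((6 + (-40 + 76)) + 7682) = -1753*((6 + 36) + 7682) = -1753*(42 + 7682) = -1753*7724 = -13540172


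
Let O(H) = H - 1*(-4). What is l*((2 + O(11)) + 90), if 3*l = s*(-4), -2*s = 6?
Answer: 428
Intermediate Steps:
s = -3 (s = -½*6 = -3)
O(H) = 4 + H (O(H) = H + 4 = 4 + H)
l = 4 (l = (-3*(-4))/3 = (⅓)*12 = 4)
l*((2 + O(11)) + 90) = 4*((2 + (4 + 11)) + 90) = 4*((2 + 15) + 90) = 4*(17 + 90) = 4*107 = 428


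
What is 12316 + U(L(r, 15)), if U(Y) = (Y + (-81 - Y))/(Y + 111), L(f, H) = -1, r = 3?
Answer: 1354679/110 ≈ 12315.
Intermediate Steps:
U(Y) = -81/(111 + Y)
12316 + U(L(r, 15)) = 12316 - 81/(111 - 1) = 12316 - 81/110 = 1354679/110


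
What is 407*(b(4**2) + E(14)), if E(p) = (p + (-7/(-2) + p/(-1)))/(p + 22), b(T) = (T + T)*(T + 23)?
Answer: 36574241/72 ≈ 5.0798e+5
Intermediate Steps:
b(T) = 2*T*(23 + T) (b(T) = (2*T)*(23 + T) = 2*T*(23 + T))
E(p) = 7/(2*(22 + p)) (E(p) = (p + (-7*(-1/2) + p*(-1)))/(22 + p) = (p + (7/2 - p))/(22 + p) = 7/(2*(22 + p)))
407*(b(4**2) + E(14)) = 407*(2*4**2*(23 + 4**2) + 7/(2*(22 + 14))) = 407*(2*16*(23 + 16) + (7/2)/36) = 407*(2*16*39 + (7/2)*(1/36)) = 407*(1248 + 7/72) = 407*(89863/72) = 36574241/72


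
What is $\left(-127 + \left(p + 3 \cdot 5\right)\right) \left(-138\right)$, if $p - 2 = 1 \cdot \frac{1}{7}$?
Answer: $\frac{106122}{7} \approx 15160.0$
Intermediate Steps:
$p = \frac{15}{7}$ ($p = 2 + 1 \cdot \frac{1}{7} = 2 + \frac{1}{7} = \frac{15}{7} \approx 2.1429$)
$\left(-127 + \left(p + 3 \cdot 5\right)\right) \left(-138\right) = \left(-127 + \left(\frac{15}{7} + 3 \cdot 5\right)\right) \left(-138\right) = \left(-127 + \left(\frac{15}{7} + 15\right)\right) \left(-138\right) = \left(-127 + \frac{120}{7}\right) \left(-138\right) = \left(- \frac{769}{7}\right) \left(-138\right) = \frac{106122}{7}$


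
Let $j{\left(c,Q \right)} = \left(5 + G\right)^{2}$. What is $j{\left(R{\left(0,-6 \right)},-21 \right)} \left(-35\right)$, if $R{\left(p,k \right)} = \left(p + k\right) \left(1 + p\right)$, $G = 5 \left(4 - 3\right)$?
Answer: $-3500$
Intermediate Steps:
$G = 5$ ($G = 5 \cdot 1 = 5$)
$R{\left(p,k \right)} = \left(1 + p\right) \left(k + p\right)$ ($R{\left(p,k \right)} = \left(k + p\right) \left(1 + p\right) = \left(1 + p\right) \left(k + p\right)$)
$j{\left(c,Q \right)} = 100$ ($j{\left(c,Q \right)} = \left(5 + 5\right)^{2} = 10^{2} = 100$)
$j{\left(R{\left(0,-6 \right)},-21 \right)} \left(-35\right) = 100 \left(-35\right) = -3500$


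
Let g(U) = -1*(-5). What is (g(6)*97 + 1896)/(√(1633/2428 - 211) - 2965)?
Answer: -3428173324/4269120995 - 4762*I*√12399189/4269120995 ≈ -0.80302 - 0.0039278*I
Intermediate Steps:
g(U) = 5
(g(6)*97 + 1896)/(√(1633/2428 - 211) - 2965) = (5*97 + 1896)/(√(1633/2428 - 211) - 2965) = (485 + 1896)/(√(1633*(1/2428) - 211) - 2965) = 2381/(√(1633/2428 - 211) - 2965) = 2381/(√(-510675/2428) - 2965) = 2381/(5*I*√12399189/1214 - 2965) = 2381/(-2965 + 5*I*√12399189/1214)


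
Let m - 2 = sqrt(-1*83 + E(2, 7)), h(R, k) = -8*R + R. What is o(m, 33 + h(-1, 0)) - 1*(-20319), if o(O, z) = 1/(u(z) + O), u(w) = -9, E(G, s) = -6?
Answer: 2804015/138 - I*sqrt(89)/138 ≈ 20319.0 - 0.068362*I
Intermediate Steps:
h(R, k) = -7*R
m = 2 + I*sqrt(89) (m = 2 + sqrt(-1*83 - 6) = 2 + sqrt(-83 - 6) = 2 + sqrt(-89) = 2 + I*sqrt(89) ≈ 2.0 + 9.434*I)
o(O, z) = 1/(-9 + O)
o(m, 33 + h(-1, 0)) - 1*(-20319) = 1/(-9 + (2 + I*sqrt(89))) - 1*(-20319) = 1/(-7 + I*sqrt(89)) + 20319 = 20319 + 1/(-7 + I*sqrt(89))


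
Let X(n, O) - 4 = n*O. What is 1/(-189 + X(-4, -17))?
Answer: -1/117 ≈ -0.0085470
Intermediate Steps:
X(n, O) = 4 + O*n (X(n, O) = 4 + n*O = 4 + O*n)
1/(-189 + X(-4, -17)) = 1/(-189 + (4 - 17*(-4))) = 1/(-189 + (4 + 68)) = 1/(-189 + 72) = 1/(-117) = -1/117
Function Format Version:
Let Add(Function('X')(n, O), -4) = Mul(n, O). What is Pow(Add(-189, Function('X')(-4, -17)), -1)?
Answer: Rational(-1, 117) ≈ -0.0085470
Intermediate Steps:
Function('X')(n, O) = Add(4, Mul(O, n)) (Function('X')(n, O) = Add(4, Mul(n, O)) = Add(4, Mul(O, n)))
Pow(Add(-189, Function('X')(-4, -17)), -1) = Pow(Add(-189, Add(4, Mul(-17, -4))), -1) = Pow(Add(-189, Add(4, 68)), -1) = Pow(Add(-189, 72), -1) = Pow(-117, -1) = Rational(-1, 117)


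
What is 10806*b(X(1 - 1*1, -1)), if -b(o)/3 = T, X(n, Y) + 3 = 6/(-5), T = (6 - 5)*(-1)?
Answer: 32418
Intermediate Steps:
T = -1 (T = 1*(-1) = -1)
X(n, Y) = -21/5 (X(n, Y) = -3 + 6/(-5) = -3 + 6*(-1/5) = -3 - 6/5 = -21/5)
b(o) = 3 (b(o) = -3*(-1) = 3)
10806*b(X(1 - 1*1, -1)) = 10806*3 = 32418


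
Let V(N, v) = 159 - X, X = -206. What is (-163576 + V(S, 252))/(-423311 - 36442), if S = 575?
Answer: 163211/459753 ≈ 0.35500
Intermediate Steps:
V(N, v) = 365 (V(N, v) = 159 - 1*(-206) = 159 + 206 = 365)
(-163576 + V(S, 252))/(-423311 - 36442) = (-163576 + 365)/(-423311 - 36442) = -163211/(-459753) = -163211*(-1/459753) = 163211/459753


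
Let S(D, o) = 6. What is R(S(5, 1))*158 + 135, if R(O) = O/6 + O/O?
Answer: 451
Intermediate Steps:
R(O) = 1 + O/6 (R(O) = O*(⅙) + 1 = O/6 + 1 = 1 + O/6)
R(S(5, 1))*158 + 135 = (1 + (⅙)*6)*158 + 135 = (1 + 1)*158 + 135 = 2*158 + 135 = 316 + 135 = 451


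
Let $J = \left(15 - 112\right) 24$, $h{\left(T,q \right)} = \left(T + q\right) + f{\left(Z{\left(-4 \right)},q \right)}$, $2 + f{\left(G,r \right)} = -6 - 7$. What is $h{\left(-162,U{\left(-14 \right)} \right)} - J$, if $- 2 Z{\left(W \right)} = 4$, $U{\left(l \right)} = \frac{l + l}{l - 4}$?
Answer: $\frac{19373}{9} \approx 2152.6$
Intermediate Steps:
$U{\left(l \right)} = \frac{2 l}{-4 + l}$
$Z{\left(W \right)} = -2$ ($Z{\left(W \right)} = \left(- \frac{1}{2}\right) 4 = -2$)
$f{\left(G,r \right)} = -15$ ($f{\left(G,r \right)} = -2 - 13 = -15$)
$h{\left(T,q \right)} = -15 + T + q$ ($h{\left(T,q \right)} = \left(T + q\right) - 15 = -15 + T + q$)
$J = -2328$ ($J = \left(-97\right) 24 = -2328$)
$h{\left(-162,U{\left(-14 \right)} \right)} - J = \left(-15 - 162 + 2 \left(-14\right) \frac{1}{-4 - 14}\right) - -2328 = \left(-15 - 162 + 2 \left(-14\right) \frac{1}{-18}\right) + 2328 = \left(-15 - 162 + 2 \left(-14\right) \left(- \frac{1}{18}\right)\right) + 2328 = \left(-15 - 162 + \frac{14}{9}\right) + 2328 = - \frac{1579}{9} + 2328 = \frac{19373}{9}$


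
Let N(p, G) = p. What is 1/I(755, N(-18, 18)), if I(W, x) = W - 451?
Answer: 1/304 ≈ 0.0032895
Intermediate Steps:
I(W, x) = -451 + W
1/I(755, N(-18, 18)) = 1/(-451 + 755) = 1/304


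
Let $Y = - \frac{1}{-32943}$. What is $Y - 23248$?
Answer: $- \frac{765858863}{32943} \approx -23248.0$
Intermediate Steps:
$Y = \frac{1}{32943}$ ($Y = \left(-1\right) \left(- \frac{1}{32943}\right) = \frac{1}{32943} \approx 3.0355 \cdot 10^{-5}$)
$Y - 23248 = \frac{1}{32943} - 23248 = - \frac{765858863}{32943}$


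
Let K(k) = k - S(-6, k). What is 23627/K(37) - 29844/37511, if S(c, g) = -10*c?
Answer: -886958809/862753 ≈ -1028.1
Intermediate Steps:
K(k) = -60 + k (K(k) = k - (-10)*(-6) = k - 1*60 = k - 60 = -60 + k)
23627/K(37) - 29844/37511 = 23627/(-60 + 37) - 29844/37511 = 23627/(-23) - 29844*1/37511 = 23627*(-1/23) - 29844/37511 = -23627/23 - 29844/37511 = -886958809/862753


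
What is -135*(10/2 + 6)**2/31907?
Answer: -16335/31907 ≈ -0.51196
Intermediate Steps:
-135*(10/2 + 6)**2/31907 = -135*(10*(1/2) + 6)**2*(1/31907) = -135*(5 + 6)**2*(1/31907) = -135*11**2*(1/31907) = -135*121*(1/31907) = -16335*1/31907 = -16335/31907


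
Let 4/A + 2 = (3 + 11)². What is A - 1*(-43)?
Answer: 4173/97 ≈ 43.021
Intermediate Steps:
A = 2/97 (A = 4/(-2 + (3 + 11)²) = 4/(-2 + 14²) = 4/(-2 + 196) = 4/194 = 4*(1/194) = 2/97 ≈ 0.020619)
A - 1*(-43) = 2/97 - 1*(-43) = 2/97 + 43 = 4173/97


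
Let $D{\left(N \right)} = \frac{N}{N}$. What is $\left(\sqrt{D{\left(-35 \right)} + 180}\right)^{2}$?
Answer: $181$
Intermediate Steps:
$D{\left(N \right)} = 1$
$\left(\sqrt{D{\left(-35 \right)} + 180}\right)^{2} = \left(\sqrt{1 + 180}\right)^{2} = \left(\sqrt{181}\right)^{2} = 181$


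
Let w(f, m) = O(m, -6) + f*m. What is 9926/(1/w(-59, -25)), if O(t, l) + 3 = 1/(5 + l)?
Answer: 14601146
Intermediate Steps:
O(t, l) = -3 + 1/(5 + l)
w(f, m) = -4 + f*m (w(f, m) = (-14 - 3*(-6))/(5 - 6) + f*m = (-14 + 18)/(-1) + f*m = -1*4 + f*m = -4 + f*m)
9926/(1/w(-59, -25)) = 9926/(1/(-4 - 59*(-25))) = 9926/(1/(-4 + 1475)) = 9926/(1/1471) = 9926*1471 = 14601146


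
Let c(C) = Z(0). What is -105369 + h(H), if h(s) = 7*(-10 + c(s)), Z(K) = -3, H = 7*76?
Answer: -105460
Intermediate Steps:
H = 532
c(C) = -3
h(s) = -91 (h(s) = 7*(-10 - 3) = 7*(-13) = -91)
-105369 + h(H) = -105369 - 91 = -105460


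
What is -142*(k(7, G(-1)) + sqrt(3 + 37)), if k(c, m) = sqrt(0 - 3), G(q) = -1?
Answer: -284*sqrt(10) - 142*I*sqrt(3) ≈ -898.09 - 245.95*I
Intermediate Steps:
k(c, m) = I*sqrt(3) (k(c, m) = sqrt(-3) = I*sqrt(3))
-142*(k(7, G(-1)) + sqrt(3 + 37)) = -142*(I*sqrt(3) + sqrt(3 + 37)) = -142*(I*sqrt(3) + sqrt(40)) = -142*(I*sqrt(3) + 2*sqrt(10)) = -142*(2*sqrt(10) + I*sqrt(3)) = -284*sqrt(10) - 142*I*sqrt(3)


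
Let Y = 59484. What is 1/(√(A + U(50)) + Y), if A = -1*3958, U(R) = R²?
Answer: 9914/589724619 - 3*I*√2/393149746 ≈ 1.6811e-5 - 1.0791e-8*I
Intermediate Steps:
A = -3958
1/(√(A + U(50)) + Y) = 1/(√(-3958 + 50²) + 59484) = 1/(√(-3958 + 2500) + 59484) = 1/(√(-1458) + 59484) = 1/(27*I*√2 + 59484) = 1/(59484 + 27*I*√2)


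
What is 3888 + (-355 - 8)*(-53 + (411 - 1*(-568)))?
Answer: -332250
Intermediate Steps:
3888 + (-355 - 8)*(-53 + (411 - 1*(-568))) = 3888 - 363*(-53 + (411 + 568)) = 3888 - 363*(-53 + 979) = 3888 - 363*926 = 3888 - 336138 = -332250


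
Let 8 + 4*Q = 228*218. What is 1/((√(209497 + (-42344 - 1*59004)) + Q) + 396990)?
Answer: 409414/167619715247 - √108149/167619715247 ≈ 2.4406e-6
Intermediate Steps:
Q = 12424 (Q = -2 + (228*218)/4 = -2 + (¼)*49704 = -2 + 12426 = 12424)
1/((√(209497 + (-42344 - 1*59004)) + Q) + 396990) = 1/((√(209497 + (-42344 - 1*59004)) + 12424) + 396990) = 1/((√(209497 + (-42344 - 59004)) + 12424) + 396990) = 1/((√(209497 - 101348) + 12424) + 396990) = 1/((√108149 + 12424) + 396990) = 1/((12424 + √108149) + 396990) = 1/(409414 + √108149)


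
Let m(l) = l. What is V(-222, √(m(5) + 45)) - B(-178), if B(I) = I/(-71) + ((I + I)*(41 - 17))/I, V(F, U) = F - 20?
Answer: -20768/71 ≈ -292.51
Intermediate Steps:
V(F, U) = -20 + F
B(I) = 48 - I/71 (B(I) = I*(-1/71) + ((2*I)*24)/I = -I/71 + (48*I)/I = -I/71 + 48 = 48 - I/71)
V(-222, √(m(5) + 45)) - B(-178) = (-20 - 222) - (48 - 1/71*(-178)) = -242 - (48 + 178/71) = -242 - 1*3586/71 = -242 - 3586/71 = -20768/71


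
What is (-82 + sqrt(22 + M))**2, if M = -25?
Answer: (82 - I*sqrt(3))**2 ≈ 6721.0 - 284.06*I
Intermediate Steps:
(-82 + sqrt(22 + M))**2 = (-82 + sqrt(22 - 25))**2 = (-82 + sqrt(-3))**2 = (-82 + I*sqrt(3))**2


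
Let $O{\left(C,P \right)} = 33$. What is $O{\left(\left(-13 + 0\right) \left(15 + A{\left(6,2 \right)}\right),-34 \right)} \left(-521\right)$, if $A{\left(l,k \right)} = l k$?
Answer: $-17193$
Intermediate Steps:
$A{\left(l,k \right)} = k l$
$O{\left(\left(-13 + 0\right) \left(15 + A{\left(6,2 \right)}\right),-34 \right)} \left(-521\right) = 33 \left(-521\right) = -17193$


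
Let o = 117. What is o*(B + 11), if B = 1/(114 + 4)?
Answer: 151983/118 ≈ 1288.0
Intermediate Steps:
B = 1/118 ≈ 0.0084746
o*(B + 11) = 117*(1/118 + 11) = 117*(1299/118) = 151983/118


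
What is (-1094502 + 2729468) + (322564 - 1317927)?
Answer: 639603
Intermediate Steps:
(-1094502 + 2729468) + (322564 - 1317927) = 1634966 - 995363 = 639603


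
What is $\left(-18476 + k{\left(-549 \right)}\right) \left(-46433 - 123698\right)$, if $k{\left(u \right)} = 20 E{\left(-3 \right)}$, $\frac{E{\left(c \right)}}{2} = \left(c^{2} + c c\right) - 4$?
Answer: $3048066996$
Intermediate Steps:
$E{\left(c \right)} = -8 + 4 c^{2}$ ($E{\left(c \right)} = 2 \left(\left(c^{2} + c c\right) - 4\right) = 2 \left(\left(c^{2} + c^{2}\right) - 4\right) = 2 \left(2 c^{2} - 4\right) = 2 \left(-4 + 2 c^{2}\right) = -8 + 4 c^{2}$)
$k{\left(u \right)} = 560$ ($k{\left(u \right)} = 20 \left(-8 + 4 \left(-3\right)^{2}\right) = 20 \left(-8 + 4 \cdot 9\right) = 20 \left(-8 + 36\right) = 20 \cdot 28 = 560$)
$\left(-18476 + k{\left(-549 \right)}\right) \left(-46433 - 123698\right) = \left(-18476 + 560\right) \left(-46433 - 123698\right) = \left(-17916\right) \left(-170131\right) = 3048066996$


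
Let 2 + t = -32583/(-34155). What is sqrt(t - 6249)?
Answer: 13*I*sqrt(532623190)/3795 ≈ 79.057*I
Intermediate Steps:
t = -11909/11385 (t = -2 - 32583/(-34155) = -2 - 32583*(-1/34155) = -2 + 10861/11385 = -11909/11385 ≈ -1.0460)
sqrt(t - 6249) = sqrt(-11909/11385 - 6249) = sqrt(-71156774/11385) = 13*I*sqrt(532623190)/3795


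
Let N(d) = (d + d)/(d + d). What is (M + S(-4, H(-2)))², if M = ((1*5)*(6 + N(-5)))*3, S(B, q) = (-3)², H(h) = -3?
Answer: 12996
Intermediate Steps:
N(d) = 1 (N(d) = (2*d)/((2*d)) = (2*d)*(1/(2*d)) = 1)
S(B, q) = 9
M = 105 (M = ((1*5)*(6 + 1))*3 = (5*7)*3 = 35*3 = 105)
(M + S(-4, H(-2)))² = (105 + 9)² = 114² = 12996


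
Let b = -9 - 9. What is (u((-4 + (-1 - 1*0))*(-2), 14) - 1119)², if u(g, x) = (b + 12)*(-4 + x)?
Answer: 1390041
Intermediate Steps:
b = -18
u(g, x) = 24 - 6*x (u(g, x) = (-18 + 12)*(-4 + x) = -6*(-4 + x) = 24 - 6*x)
(u((-4 + (-1 - 1*0))*(-2), 14) - 1119)² = ((24 - 6*14) - 1119)² = ((24 - 84) - 1119)² = (-60 - 1119)² = (-1179)² = 1390041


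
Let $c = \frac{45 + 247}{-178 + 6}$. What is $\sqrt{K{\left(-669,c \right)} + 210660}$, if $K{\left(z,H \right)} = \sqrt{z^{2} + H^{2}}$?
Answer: $\frac{\sqrt{389510340 + 43 \sqrt{827545618}}}{43} \approx 459.71$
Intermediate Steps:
$c = - \frac{73}{43}$ ($c = \frac{292}{-172} = 292 \left(- \frac{1}{172}\right) = - \frac{73}{43} \approx -1.6977$)
$K{\left(z,H \right)} = \sqrt{H^{2} + z^{2}}$
$\sqrt{K{\left(-669,c \right)} + 210660} = \sqrt{\sqrt{\left(- \frac{73}{43}\right)^{2} + \left(-669\right)^{2}} + 210660} = \sqrt{\sqrt{\frac{5329}{1849} + 447561} + 210660} = \sqrt{\sqrt{\frac{827545618}{1849}} + 210660} = \sqrt{\frac{\sqrt{827545618}}{43} + 210660} = \sqrt{210660 + \frac{\sqrt{827545618}}{43}}$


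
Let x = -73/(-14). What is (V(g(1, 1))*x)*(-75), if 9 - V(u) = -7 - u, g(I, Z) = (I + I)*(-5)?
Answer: -16425/7 ≈ -2346.4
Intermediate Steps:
g(I, Z) = -10*I (g(I, Z) = (2*I)*(-5) = -10*I)
x = 73/14 (x = -73*(-1/14) = 73/14 ≈ 5.2143)
V(u) = 16 + u (V(u) = 9 - (-7 - u) = 9 + (7 + u) = 16 + u)
(V(g(1, 1))*x)*(-75) = ((16 - 10*1)*(73/14))*(-75) = ((16 - 10)*(73/14))*(-75) = (6*(73/14))*(-75) = (219/7)*(-75) = -16425/7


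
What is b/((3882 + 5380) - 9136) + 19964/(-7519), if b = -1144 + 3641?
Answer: 16259479/947394 ≈ 17.162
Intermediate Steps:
b = 2497
b/((3882 + 5380) - 9136) + 19964/(-7519) = 2497/((3882 + 5380) - 9136) + 19964/(-7519) = 2497/(9262 - 9136) + 19964*(-1/7519) = 2497/126 - 19964/7519 = 16259479/947394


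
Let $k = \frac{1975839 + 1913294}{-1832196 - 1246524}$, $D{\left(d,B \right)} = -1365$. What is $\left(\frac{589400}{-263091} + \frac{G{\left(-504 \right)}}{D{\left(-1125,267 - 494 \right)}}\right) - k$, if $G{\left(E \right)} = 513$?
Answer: $- \frac{33239663064337}{24569500213440} \approx -1.3529$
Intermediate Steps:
$k = - \frac{3889133}{3078720}$ ($k = \frac{3889133}{-3078720} = 3889133 \left(- \frac{1}{3078720}\right) = - \frac{3889133}{3078720} \approx -1.2632$)
$\left(\frac{589400}{-263091} + \frac{G{\left(-504 \right)}}{D{\left(-1125,267 - 494 \right)}}\right) - k = \left(\frac{589400}{-263091} + \frac{513}{-1365}\right) - - \frac{3889133}{3078720} = \left(589400 \left(- \frac{1}{263091}\right) + 513 \left(- \frac{1}{1365}\right)\right) + \frac{3889133}{3078720} = \left(- \frac{589400}{263091} - \frac{171}{455}\right) + \frac{3889133}{3078720} = - \frac{313165561}{119706405} + \frac{3889133}{3078720} = - \frac{33239663064337}{24569500213440}$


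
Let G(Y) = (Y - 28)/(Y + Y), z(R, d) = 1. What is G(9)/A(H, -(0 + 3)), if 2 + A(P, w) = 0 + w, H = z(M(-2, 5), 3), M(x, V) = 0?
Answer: 19/90 ≈ 0.21111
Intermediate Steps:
G(Y) = (-28 + Y)/(2*Y) (G(Y) = (-28 + Y)/((2*Y)) = (-28 + Y)*(1/(2*Y)) = (-28 + Y)/(2*Y))
H = 1
A(P, w) = -2 + w (A(P, w) = -2 + (0 + w) = -2 + w)
G(9)/A(H, -(0 + 3)) = ((½)*(-28 + 9)/9)/(-2 - (0 + 3)) = ((½)*(⅑)*(-19))/(-2 - 1*3) = -19/(18*(-2 - 3)) = -19/18/(-5) = -19/18*(-⅕) = 19/90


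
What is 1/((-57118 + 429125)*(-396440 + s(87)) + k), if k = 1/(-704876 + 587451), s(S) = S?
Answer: -117425/17313857173557176 ≈ -6.7821e-12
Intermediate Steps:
k = -1/117425 (k = 1/(-117425) = -1/117425 ≈ -8.5161e-6)
1/((-57118 + 429125)*(-396440 + s(87)) + k) = 1/((-57118 + 429125)*(-396440 + 87) - 1/117425) = 1/(372007*(-396353) - 1/117425) = 1/(-147446090471 - 1/117425) = 1/(-17313857173557176/117425) = -117425/17313857173557176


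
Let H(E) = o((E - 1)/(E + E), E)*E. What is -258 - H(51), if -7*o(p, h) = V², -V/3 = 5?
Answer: 9669/7 ≈ 1381.3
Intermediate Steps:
V = -15 (V = -3*5 = -15)
o(p, h) = -225/7 (o(p, h) = -⅐*(-15)² = -⅐*225 = -225/7)
H(E) = -225*E/7
-258 - H(51) = -258 - (-225)*51/7 = -258 - 1*(-11475/7) = -258 + 11475/7 = 9669/7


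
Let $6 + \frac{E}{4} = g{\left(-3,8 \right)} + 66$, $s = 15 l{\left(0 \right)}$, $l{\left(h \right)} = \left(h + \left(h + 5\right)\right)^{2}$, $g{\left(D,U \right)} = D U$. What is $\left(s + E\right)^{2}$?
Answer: $269361$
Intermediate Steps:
$l{\left(h \right)} = \left(5 + 2 h\right)^{2}$ ($l{\left(h \right)} = \left(h + \left(5 + h\right)\right)^{2} = \left(5 + 2 h\right)^{2}$)
$s = 375$ ($s = 15 \left(5 + 2 \cdot 0\right)^{2} = 15 \left(5 + 0\right)^{2} = 15 \cdot 5^{2} = 15 \cdot 25 = 375$)
$E = 144$ ($E = -24 + 4 \left(\left(-3\right) 8 + 66\right) = -24 + 4 \left(-24 + 66\right) = -24 + 4 \cdot 42 = -24 + 168 = 144$)
$\left(s + E\right)^{2} = \left(375 + 144\right)^{2} = 519^{2} = 269361$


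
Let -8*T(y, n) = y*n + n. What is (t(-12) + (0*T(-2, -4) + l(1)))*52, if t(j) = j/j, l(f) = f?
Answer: 104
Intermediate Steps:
T(y, n) = -n/8 - n*y/8 (T(y, n) = -(y*n + n)/8 = -(n*y + n)/8 = -(n + n*y)/8 = -n/8 - n*y/8)
t(j) = 1
(t(-12) + (0*T(-2, -4) + l(1)))*52 = (1 + (0*(-1/8*(-4)*(1 - 2)) + 1))*52 = (1 + (0*(-1/8*(-4)*(-1)) + 1))*52 = (1 + (0*(-1/2) + 1))*52 = (1 + (0 + 1))*52 = (1 + 1)*52 = 2*52 = 104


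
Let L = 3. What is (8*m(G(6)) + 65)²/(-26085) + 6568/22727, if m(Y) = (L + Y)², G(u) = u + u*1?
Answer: -15775658659/118566759 ≈ -133.05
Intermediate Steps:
G(u) = 2*u (G(u) = u + u = 2*u)
m(Y) = (3 + Y)²
(8*m(G(6)) + 65)²/(-26085) + 6568/22727 = (8*(3 + 2*6)² + 65)²/(-26085) + 6568/22727 = (8*(3 + 12)² + 65)²*(-1/26085) + 6568*(1/22727) = (8*15² + 65)²*(-1/26085) + 6568/22727 = (8*225 + 65)²*(-1/26085) + 6568/22727 = (1800 + 65)²*(-1/26085) + 6568/22727 = 1865²*(-1/26085) + 6568/22727 = 3478225*(-1/26085) + 6568/22727 = -695645/5217 + 6568/22727 = -15775658659/118566759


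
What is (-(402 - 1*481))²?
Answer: 6241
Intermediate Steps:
(-(402 - 1*481))² = (-(402 - 481))² = (-1*(-79))² = 79² = 6241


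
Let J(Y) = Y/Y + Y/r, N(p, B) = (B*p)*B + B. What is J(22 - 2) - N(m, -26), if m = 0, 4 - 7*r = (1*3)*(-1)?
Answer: 47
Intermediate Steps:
r = 1 (r = 4/7 - 1*3*(-1)/7 = 4/7 - 3*(-1)/7 = 4/7 - ⅐*(-3) = 4/7 + 3/7 = 1)
N(p, B) = B + p*B² (N(p, B) = p*B² + B = B + p*B²)
J(Y) = 1 + Y (J(Y) = Y/Y + Y/1 = 1 + Y*1 = 1 + Y)
J(22 - 2) - N(m, -26) = (1 + (22 - 2)) - (-26)*(1 - 26*0) = (1 + 20) - (-26)*(1 + 0) = 21 - (-26) = 21 - 1*(-26) = 21 + 26 = 47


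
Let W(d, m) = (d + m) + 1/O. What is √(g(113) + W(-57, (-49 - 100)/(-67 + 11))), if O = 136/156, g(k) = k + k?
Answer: √39154094/476 ≈ 13.146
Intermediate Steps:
g(k) = 2*k
O = 34/39 (O = 136*(1/156) = 34/39 ≈ 0.87179)
W(d, m) = 39/34 + d + m (W(d, m) = (d + m) + 1/(34/39) = (d + m) + 39/34 = 39/34 + d + m)
√(g(113) + W(-57, (-49 - 100)/(-67 + 11))) = √(2*113 + (39/34 - 57 + (-49 - 100)/(-67 + 11))) = √(226 + (39/34 - 57 - 149/(-56))) = √(226 + (39/34 - 57 - 149*(-1/56))) = √(226 + (39/34 - 57 + 149/56)) = √(226 - 50639/952) = √(164513/952) = √39154094/476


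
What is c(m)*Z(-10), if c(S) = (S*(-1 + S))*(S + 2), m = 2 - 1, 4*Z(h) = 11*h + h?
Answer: 0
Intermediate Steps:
Z(h) = 3*h (Z(h) = (11*h + h)/4 = (12*h)/4 = 3*h)
m = 1
c(S) = S*(-1 + S)*(2 + S) (c(S) = (S*(-1 + S))*(2 + S) = S*(-1 + S)*(2 + S))
c(m)*Z(-10) = (1*(-2 + 1 + 1²))*(3*(-10)) = (1*(-2 + 1 + 1))*(-30) = (1*0)*(-30) = 0*(-30) = 0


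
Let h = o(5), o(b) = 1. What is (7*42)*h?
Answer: 294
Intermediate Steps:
h = 1
(7*42)*h = (7*42)*1 = 294*1 = 294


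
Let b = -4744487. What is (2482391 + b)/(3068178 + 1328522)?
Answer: -565524/1099175 ≈ -0.51450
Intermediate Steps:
(2482391 + b)/(3068178 + 1328522) = (2482391 - 4744487)/(3068178 + 1328522) = -2262096/4396700 = -2262096*1/4396700 = -565524/1099175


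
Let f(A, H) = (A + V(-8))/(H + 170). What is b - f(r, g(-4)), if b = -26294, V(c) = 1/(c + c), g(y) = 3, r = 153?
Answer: -72784239/2768 ≈ -26295.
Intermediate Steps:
V(c) = 1/(2*c)
f(A, H) = (-1/16 + A)/(170 + H) (f(A, H) = (A + (½)/(-8))/(H + 170) = (A + (½)*(-⅛))/(170 + H) = (A - 1/16)/(170 + H) = (-1/16 + A)/(170 + H))
b - f(r, g(-4)) = -26294 - (-1/16 + 153)/(170 + 3) = -26294 - 2447/(173*16) = -26294 - 1*2447/2768 = -26294 - 2447/2768 = -72784239/2768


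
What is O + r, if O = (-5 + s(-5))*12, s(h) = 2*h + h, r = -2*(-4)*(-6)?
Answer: -288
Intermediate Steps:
r = -48 (r = 8*(-6) = -48)
s(h) = 3*h
O = -240 (O = (-5 + 3*(-5))*12 = (-5 - 15)*12 = -20*12 = -240)
O + r = -240 - 48 = -288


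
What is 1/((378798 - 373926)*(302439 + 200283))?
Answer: 1/2449261584 ≈ 4.0829e-10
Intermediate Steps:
1/((378798 - 373926)*(302439 + 200283)) = 1/(4872*502722) = 1/2449261584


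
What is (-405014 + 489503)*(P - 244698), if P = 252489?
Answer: 658253799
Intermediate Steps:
(-405014 + 489503)*(P - 244698) = (-405014 + 489503)*(252489 - 244698) = 84489*7791 = 658253799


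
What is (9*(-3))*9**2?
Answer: -2187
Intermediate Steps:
(9*(-3))*9**2 = -27*81 = -2187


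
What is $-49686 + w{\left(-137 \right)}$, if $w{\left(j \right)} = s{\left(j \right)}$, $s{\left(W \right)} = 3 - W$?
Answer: $-49546$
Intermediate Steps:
$w{\left(j \right)} = 3 - j$
$-49686 + w{\left(-137 \right)} = -49686 + \left(3 - -137\right) = -49686 + \left(3 + 137\right) = -49686 + 140 = -49546$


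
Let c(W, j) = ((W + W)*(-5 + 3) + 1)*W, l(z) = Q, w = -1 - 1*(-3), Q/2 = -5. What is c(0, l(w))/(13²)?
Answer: 0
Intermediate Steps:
Q = -10 (Q = 2*(-5) = -10)
w = 2 (w = -1 + 3 = 2)
l(z) = -10
c(W, j) = W*(1 - 4*W) (c(W, j) = ((2*W)*(-2) + 1)*W = (-4*W + 1)*W = (1 - 4*W)*W = W*(1 - 4*W))
c(0, l(w))/(13²) = (0*(1 - 4*0))/(13²) = (0*(1 + 0))/169 = (0*1)*(1/169) = 0*(1/169) = 0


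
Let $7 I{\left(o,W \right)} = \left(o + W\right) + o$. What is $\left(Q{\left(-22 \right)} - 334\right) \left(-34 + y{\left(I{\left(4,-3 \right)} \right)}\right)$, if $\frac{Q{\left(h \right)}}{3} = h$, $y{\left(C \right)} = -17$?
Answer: $20400$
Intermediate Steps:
$I{\left(o,W \right)} = \frac{W}{7} + \frac{2 o}{7}$ ($I{\left(o,W \right)} = \frac{\left(o + W\right) + o}{7} = \frac{\left(W + o\right) + o}{7} = \frac{W + 2 o}{7} = \frac{W}{7} + \frac{2 o}{7}$)
$Q{\left(h \right)} = 3 h$
$\left(Q{\left(-22 \right)} - 334\right) \left(-34 + y{\left(I{\left(4,-3 \right)} \right)}\right) = \left(3 \left(-22\right) - 334\right) \left(-34 - 17\right) = \left(-66 - 334\right) \left(-51\right) = \left(-400\right) \left(-51\right) = 20400$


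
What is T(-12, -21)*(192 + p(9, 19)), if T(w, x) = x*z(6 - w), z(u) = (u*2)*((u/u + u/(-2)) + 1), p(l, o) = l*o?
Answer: 1920996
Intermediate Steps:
z(u) = 2*u*(2 - u/2) (z(u) = (2*u)*((1 + u*(-½)) + 1) = (2*u)*((1 - u/2) + 1) = (2*u)*(2 - u/2) = 2*u*(2 - u/2))
T(w, x) = x*(-2 + w)*(6 - w) (T(w, x) = x*((6 - w)*(4 - (6 - w))) = x*((6 - w)*(4 + (-6 + w))) = x*((6 - w)*(-2 + w)) = x*((-2 + w)*(6 - w)) = x*(-2 + w)*(6 - w))
T(-12, -21)*(192 + p(9, 19)) = (-1*(-21)*(-6 - 12)*(-2 - 12))*(192 + 9*19) = (-1*(-21)*(-18)*(-14))*(192 + 171) = 5292*363 = 1920996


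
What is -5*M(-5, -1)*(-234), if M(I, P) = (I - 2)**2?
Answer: 57330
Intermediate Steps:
M(I, P) = (-2 + I)**2
-5*M(-5, -1)*(-234) = -5*(-2 - 5)**2*(-234) = -5*(-7)**2*(-234) = -5*49*(-234) = -245*(-234) = 57330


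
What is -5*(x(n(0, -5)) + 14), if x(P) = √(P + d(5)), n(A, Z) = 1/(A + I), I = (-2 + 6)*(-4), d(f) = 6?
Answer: -70 - 5*√95/4 ≈ -82.183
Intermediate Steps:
I = -16 (I = 4*(-4) = -16)
n(A, Z) = 1/(-16 + A) (n(A, Z) = 1/(A - 16) = 1/(-16 + A))
x(P) = √(6 + P) (x(P) = √(P + 6) = √(6 + P))
-5*(x(n(0, -5)) + 14) = -5*(√(6 + 1/(-16 + 0)) + 14) = -5*(√(6 + 1/(-16)) + 14) = -5*(√(6 - 1/16) + 14) = -5*(√(95/16) + 14) = -5*(√95/4 + 14) = -5*(14 + √95/4) = -70 - 5*√95/4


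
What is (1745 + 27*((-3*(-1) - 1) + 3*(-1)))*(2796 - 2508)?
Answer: 494784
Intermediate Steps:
(1745 + 27*((-3*(-1) - 1) + 3*(-1)))*(2796 - 2508) = (1745 + 27*((3 - 1) - 3))*288 = (1745 + 27*(2 - 3))*288 = (1745 + 27*(-1))*288 = (1745 - 27)*288 = 1718*288 = 494784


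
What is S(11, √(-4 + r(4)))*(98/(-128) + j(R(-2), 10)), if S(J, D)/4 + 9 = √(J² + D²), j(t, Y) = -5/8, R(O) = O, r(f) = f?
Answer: -89/8 ≈ -11.125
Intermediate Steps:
j(t, Y) = -5/8 (j(t, Y) = -5*⅛ = -5/8)
S(J, D) = -36 + 4*√(D² + J²) (S(J, D) = -36 + 4*√(J² + D²) = -36 + 4*√(D² + J²))
S(11, √(-4 + r(4)))*(98/(-128) + j(R(-2), 10)) = (-36 + 4*√((√(-4 + 4))² + 11²))*(98/(-128) - 5/8) = (-36 + 4*√((√0)² + 121))*(98*(-1/128) - 5/8) = (-36 + 4*√(0² + 121))*(-49/64 - 5/8) = (-36 + 4*√(0 + 121))*(-89/64) = (-36 + 4*√121)*(-89/64) = (-36 + 4*11)*(-89/64) = (-36 + 44)*(-89/64) = 8*(-89/64) = -89/8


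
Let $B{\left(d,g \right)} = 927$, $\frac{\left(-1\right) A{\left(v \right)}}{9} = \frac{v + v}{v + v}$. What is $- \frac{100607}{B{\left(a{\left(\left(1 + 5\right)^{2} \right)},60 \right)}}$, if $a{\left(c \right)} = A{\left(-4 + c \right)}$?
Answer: $- \frac{100607}{927} \approx -108.53$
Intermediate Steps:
$A{\left(v \right)} = -9$ ($A{\left(v \right)} = - 9 \frac{v + v}{v + v} = - 9 \frac{2 v}{2 v} = - 9 \cdot 2 v \frac{1}{2 v} = \left(-9\right) 1 = -9$)
$a{\left(c \right)} = -9$
$- \frac{100607}{B{\left(a{\left(\left(1 + 5\right)^{2} \right)},60 \right)}} = - \frac{100607}{927}$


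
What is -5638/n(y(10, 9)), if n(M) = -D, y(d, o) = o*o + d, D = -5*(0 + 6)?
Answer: -2819/15 ≈ -187.93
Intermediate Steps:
D = -30 (D = -5*6 = -30)
y(d, o) = d + o² (y(d, o) = o² + d = d + o²)
n(M) = 30 (n(M) = -1*(-30) = 30)
-5638/n(y(10, 9)) = -5638/30 = -5638*1/30 = -2819/15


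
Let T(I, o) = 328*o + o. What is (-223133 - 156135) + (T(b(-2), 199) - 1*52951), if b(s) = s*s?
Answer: -366748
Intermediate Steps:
b(s) = s**2
T(I, o) = 329*o
(-223133 - 156135) + (T(b(-2), 199) - 1*52951) = (-223133 - 156135) + (329*199 - 1*52951) = -379268 + (65471 - 52951) = -379268 + 12520 = -366748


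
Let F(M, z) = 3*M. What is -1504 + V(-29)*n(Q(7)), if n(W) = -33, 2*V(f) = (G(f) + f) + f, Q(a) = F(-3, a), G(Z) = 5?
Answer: -1259/2 ≈ -629.50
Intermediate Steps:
Q(a) = -9 (Q(a) = 3*(-3) = -9)
V(f) = 5/2 + f (V(f) = ((5 + f) + f)/2 = (5 + 2*f)/2 = 5/2 + f)
-1504 + V(-29)*n(Q(7)) = -1504 + (5/2 - 29)*(-33) = -1504 - 53/2*(-33) = -1504 + 1749/2 = -1259/2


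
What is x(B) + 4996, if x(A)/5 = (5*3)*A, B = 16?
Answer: 6196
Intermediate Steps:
x(A) = 75*A (x(A) = 5*((5*3)*A) = 5*(15*A) = 75*A)
x(B) + 4996 = 75*16 + 4996 = 1200 + 4996 = 6196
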